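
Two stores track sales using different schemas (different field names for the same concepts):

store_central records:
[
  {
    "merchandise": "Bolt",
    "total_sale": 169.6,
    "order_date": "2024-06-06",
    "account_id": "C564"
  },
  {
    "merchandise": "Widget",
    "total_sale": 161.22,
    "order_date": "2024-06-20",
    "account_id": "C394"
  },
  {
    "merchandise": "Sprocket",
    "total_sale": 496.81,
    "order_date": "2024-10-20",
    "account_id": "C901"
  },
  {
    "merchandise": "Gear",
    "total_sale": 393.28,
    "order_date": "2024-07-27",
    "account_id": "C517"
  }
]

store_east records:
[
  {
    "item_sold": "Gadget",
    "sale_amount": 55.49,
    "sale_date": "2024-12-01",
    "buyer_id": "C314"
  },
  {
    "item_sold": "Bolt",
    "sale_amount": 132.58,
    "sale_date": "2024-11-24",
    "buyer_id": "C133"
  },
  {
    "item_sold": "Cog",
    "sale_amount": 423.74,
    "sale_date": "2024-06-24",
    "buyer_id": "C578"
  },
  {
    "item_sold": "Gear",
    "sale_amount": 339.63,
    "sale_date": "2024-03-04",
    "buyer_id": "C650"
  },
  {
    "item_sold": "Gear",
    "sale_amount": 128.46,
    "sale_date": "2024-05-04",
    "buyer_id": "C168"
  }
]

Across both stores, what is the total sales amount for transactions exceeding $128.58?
2116.86

Schema mapping: "total_sale" (store_central) = "sale_amount" (store_east) = sale amount

Sum of sales > $128.58 in store_central: 1220.91
Sum of sales > $128.58 in store_east: 895.95

Total: 1220.91 + 895.95 = 2116.86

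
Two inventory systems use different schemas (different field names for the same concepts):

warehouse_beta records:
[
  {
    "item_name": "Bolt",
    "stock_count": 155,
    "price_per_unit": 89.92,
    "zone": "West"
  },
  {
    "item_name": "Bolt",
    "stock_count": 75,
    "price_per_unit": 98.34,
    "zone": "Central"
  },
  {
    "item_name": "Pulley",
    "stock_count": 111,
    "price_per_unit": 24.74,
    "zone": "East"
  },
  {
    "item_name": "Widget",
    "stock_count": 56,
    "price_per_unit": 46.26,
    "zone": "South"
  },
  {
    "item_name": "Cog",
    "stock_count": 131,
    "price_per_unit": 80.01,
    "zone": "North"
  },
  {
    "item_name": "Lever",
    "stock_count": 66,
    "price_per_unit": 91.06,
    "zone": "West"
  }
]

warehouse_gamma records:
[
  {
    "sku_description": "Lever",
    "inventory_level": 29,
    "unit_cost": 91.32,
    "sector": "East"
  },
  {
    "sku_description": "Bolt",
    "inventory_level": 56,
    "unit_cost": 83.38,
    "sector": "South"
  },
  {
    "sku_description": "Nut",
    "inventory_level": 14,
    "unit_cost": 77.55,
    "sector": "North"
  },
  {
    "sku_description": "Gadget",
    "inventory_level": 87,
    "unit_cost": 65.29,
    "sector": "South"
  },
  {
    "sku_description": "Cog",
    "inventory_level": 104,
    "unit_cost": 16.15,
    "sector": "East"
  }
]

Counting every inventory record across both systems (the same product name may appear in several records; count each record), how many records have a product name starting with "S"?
0

Schema mapping: "item_name" (warehouse_beta) = "sku_description" (warehouse_gamma) = product name

Records with product name starting with "S" in warehouse_beta: 0
Records with product name starting with "S" in warehouse_gamma: 0

Total: 0 + 0 = 0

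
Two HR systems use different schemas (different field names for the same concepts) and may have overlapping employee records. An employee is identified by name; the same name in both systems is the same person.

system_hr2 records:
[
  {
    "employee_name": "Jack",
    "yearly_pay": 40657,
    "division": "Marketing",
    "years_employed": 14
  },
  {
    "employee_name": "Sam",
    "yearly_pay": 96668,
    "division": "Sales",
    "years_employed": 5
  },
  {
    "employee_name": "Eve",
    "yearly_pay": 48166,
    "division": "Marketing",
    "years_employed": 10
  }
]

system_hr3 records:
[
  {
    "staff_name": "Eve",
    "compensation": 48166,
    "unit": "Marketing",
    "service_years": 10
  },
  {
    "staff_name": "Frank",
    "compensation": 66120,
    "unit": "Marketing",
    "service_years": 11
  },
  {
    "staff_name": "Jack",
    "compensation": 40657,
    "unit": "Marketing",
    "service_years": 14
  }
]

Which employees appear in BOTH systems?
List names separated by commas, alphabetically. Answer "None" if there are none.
Eve, Jack

Schema mapping: "employee_name" (system_hr2) = "staff_name" (system_hr3) = employee name

Names in system_hr2: ['Eve', 'Jack', 'Sam']
Names in system_hr3: ['Eve', 'Frank', 'Jack']

Intersection: ['Eve', 'Jack']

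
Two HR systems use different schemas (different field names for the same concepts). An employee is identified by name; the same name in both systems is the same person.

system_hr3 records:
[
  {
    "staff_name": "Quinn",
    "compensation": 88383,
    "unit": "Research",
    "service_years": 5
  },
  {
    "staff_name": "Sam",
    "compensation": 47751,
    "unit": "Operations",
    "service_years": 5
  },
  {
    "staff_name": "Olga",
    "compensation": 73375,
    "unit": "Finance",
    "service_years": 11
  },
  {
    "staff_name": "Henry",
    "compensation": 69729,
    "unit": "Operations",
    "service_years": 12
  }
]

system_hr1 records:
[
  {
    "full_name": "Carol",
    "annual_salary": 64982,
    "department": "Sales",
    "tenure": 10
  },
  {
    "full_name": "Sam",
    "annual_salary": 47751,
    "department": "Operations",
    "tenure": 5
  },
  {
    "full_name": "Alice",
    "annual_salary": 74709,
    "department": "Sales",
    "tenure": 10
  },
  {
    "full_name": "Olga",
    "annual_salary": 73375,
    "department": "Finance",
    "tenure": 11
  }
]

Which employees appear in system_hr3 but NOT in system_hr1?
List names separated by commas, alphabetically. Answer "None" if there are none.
Henry, Quinn

Schema mapping: "staff_name" (system_hr3) = "full_name" (system_hr1) = employee name

Names in system_hr3: ['Henry', 'Olga', 'Quinn', 'Sam']
Names in system_hr1: ['Alice', 'Carol', 'Olga', 'Sam']

In system_hr3 but not system_hr1: ['Henry', 'Quinn']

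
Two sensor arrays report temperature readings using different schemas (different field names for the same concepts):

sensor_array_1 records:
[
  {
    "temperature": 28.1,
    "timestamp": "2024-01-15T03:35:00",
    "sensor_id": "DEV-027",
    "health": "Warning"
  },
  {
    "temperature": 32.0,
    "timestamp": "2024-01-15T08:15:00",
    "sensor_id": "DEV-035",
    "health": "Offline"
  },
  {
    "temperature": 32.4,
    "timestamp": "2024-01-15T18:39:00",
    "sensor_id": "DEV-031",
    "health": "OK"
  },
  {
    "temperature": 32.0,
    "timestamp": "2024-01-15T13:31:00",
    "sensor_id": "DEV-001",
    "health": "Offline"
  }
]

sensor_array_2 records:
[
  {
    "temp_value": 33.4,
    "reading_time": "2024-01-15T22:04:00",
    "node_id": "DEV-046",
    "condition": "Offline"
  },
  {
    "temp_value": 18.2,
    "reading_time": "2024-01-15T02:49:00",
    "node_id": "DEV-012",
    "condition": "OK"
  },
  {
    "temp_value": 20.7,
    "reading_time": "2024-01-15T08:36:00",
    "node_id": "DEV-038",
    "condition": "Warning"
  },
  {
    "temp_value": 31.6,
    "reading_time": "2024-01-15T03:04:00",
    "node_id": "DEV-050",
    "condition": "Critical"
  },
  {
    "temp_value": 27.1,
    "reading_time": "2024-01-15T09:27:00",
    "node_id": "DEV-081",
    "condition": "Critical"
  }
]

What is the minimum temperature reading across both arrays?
18.2

Schema mapping: "temperature" (sensor_array_1) = "temp_value" (sensor_array_2) = temperature reading

Minimum in sensor_array_1: 28.1
Minimum in sensor_array_2: 18.2

Overall minimum: min(28.1, 18.2) = 18.2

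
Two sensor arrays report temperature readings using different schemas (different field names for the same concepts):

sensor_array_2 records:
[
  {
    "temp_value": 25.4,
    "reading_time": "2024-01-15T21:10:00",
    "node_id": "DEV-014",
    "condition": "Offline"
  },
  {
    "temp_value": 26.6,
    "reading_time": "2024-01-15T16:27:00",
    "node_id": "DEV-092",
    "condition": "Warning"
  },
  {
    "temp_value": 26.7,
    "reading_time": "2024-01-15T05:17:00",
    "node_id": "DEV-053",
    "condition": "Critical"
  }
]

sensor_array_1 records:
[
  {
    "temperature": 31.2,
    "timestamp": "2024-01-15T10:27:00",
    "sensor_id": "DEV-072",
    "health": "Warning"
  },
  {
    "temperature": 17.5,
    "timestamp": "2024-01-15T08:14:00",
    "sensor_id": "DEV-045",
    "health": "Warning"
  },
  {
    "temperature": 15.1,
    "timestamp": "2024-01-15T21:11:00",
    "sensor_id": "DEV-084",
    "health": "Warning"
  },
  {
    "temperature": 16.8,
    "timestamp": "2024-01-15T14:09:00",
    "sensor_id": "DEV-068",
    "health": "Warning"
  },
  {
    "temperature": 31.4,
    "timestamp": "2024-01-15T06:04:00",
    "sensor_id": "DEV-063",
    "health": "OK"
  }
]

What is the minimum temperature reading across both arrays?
15.1

Schema mapping: "temp_value" (sensor_array_2) = "temperature" (sensor_array_1) = temperature reading

Minimum in sensor_array_2: 25.4
Minimum in sensor_array_1: 15.1

Overall minimum: min(25.4, 15.1) = 15.1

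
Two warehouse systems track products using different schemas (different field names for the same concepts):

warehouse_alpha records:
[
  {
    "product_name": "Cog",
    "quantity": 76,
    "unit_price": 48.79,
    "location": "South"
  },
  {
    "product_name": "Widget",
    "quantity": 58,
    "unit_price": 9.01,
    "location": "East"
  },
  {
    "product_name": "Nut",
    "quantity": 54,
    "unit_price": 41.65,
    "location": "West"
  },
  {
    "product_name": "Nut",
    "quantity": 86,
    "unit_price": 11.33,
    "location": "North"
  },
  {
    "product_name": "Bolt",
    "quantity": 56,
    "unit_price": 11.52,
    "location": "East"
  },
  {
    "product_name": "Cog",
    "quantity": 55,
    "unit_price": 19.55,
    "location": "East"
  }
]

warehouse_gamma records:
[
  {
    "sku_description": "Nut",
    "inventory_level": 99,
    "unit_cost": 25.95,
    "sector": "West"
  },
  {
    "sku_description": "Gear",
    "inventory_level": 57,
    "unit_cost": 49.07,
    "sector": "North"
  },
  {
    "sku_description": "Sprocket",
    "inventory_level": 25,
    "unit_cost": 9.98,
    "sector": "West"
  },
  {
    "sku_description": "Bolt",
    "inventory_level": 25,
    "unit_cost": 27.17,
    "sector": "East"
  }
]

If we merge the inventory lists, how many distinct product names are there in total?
6

Schema mapping: "product_name" (warehouse_alpha) = "sku_description" (warehouse_gamma) = product name

Products in warehouse_alpha: ['Bolt', 'Cog', 'Nut', 'Widget']
Products in warehouse_gamma: ['Bolt', 'Gear', 'Nut', 'Sprocket']

Union (unique products): ['Bolt', 'Cog', 'Gear', 'Nut', 'Sprocket', 'Widget']
Count: 6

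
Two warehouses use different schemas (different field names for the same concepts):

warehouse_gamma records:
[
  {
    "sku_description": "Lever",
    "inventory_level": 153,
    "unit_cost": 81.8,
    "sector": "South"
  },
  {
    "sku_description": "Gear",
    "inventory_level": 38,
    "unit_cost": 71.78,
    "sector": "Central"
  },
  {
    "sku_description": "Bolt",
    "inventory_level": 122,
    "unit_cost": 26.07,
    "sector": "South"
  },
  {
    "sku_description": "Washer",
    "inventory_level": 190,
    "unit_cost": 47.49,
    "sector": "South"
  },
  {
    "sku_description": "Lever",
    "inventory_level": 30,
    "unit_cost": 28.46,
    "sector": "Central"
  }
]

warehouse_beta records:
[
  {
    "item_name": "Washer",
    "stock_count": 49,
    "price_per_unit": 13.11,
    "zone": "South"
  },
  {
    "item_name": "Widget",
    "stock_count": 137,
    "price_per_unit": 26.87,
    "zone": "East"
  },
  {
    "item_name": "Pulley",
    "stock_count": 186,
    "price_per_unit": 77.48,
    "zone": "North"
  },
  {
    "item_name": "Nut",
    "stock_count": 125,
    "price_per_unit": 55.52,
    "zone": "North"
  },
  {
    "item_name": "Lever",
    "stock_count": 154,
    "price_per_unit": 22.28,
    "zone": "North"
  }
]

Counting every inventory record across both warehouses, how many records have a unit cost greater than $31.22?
5

Schema mapping: "unit_cost" (warehouse_gamma) = "price_per_unit" (warehouse_beta) = unit cost

Records > $31.22 in warehouse_gamma: 3
Records > $31.22 in warehouse_beta: 2

Total count: 3 + 2 = 5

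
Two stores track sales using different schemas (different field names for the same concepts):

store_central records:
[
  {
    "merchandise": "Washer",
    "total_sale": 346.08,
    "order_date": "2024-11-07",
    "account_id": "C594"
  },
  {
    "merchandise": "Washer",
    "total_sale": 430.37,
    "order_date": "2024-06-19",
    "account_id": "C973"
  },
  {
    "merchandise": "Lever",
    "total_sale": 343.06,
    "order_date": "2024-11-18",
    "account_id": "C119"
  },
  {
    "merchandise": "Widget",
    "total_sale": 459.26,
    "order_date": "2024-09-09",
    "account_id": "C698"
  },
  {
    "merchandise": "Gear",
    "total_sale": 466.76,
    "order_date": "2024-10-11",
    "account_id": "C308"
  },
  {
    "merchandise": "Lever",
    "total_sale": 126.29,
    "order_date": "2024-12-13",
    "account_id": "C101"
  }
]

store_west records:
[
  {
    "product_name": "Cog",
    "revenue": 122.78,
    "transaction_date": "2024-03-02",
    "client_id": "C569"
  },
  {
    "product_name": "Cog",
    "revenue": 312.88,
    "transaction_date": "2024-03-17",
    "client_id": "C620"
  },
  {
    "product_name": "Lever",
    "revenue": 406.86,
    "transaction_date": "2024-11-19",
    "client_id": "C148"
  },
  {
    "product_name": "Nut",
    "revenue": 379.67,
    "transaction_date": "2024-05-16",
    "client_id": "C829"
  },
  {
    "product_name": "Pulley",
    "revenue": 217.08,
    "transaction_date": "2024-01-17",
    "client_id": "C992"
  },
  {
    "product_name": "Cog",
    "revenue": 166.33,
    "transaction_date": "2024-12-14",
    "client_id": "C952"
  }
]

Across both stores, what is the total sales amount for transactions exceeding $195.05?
3362.02

Schema mapping: "total_sale" (store_central) = "revenue" (store_west) = sale amount

Sum of sales > $195.05 in store_central: 2045.53
Sum of sales > $195.05 in store_west: 1316.49

Total: 2045.53 + 1316.49 = 3362.02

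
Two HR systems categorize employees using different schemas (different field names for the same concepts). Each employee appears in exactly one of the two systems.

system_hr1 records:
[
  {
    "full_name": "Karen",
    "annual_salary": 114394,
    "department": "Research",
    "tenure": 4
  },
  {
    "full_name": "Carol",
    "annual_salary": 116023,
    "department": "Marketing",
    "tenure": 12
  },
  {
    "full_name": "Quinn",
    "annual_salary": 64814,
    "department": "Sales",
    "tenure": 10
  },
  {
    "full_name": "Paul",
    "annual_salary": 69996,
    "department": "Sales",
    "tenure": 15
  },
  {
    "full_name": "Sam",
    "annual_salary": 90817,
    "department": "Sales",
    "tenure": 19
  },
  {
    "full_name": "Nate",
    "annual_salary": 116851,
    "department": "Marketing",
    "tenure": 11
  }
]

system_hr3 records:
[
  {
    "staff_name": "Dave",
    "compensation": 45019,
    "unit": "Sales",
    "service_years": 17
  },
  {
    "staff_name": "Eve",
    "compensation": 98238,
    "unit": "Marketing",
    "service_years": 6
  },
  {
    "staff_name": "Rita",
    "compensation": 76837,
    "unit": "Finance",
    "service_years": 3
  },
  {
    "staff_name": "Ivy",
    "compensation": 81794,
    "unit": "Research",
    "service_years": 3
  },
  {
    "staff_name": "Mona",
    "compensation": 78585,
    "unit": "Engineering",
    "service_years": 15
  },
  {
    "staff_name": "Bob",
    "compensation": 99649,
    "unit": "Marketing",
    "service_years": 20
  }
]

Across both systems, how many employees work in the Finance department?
1

Schema mapping: "department" (system_hr1) = "unit" (system_hr3) = department

Finance employees in system_hr1: 0
Finance employees in system_hr3: 1

Total in Finance: 0 + 1 = 1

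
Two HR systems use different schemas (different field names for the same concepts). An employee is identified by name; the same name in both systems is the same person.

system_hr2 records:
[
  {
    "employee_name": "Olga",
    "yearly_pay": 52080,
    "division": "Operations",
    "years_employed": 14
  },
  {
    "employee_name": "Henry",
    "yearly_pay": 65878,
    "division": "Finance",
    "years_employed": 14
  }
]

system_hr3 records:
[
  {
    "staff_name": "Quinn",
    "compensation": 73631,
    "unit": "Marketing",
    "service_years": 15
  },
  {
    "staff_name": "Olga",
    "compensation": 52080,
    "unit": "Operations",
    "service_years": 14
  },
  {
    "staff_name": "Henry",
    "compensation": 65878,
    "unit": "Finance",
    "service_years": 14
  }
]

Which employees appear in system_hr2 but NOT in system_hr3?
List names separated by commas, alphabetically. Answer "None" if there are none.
None

Schema mapping: "employee_name" (system_hr2) = "staff_name" (system_hr3) = employee name

Names in system_hr2: ['Henry', 'Olga']
Names in system_hr3: ['Henry', 'Olga', 'Quinn']

In system_hr2 but not system_hr3: None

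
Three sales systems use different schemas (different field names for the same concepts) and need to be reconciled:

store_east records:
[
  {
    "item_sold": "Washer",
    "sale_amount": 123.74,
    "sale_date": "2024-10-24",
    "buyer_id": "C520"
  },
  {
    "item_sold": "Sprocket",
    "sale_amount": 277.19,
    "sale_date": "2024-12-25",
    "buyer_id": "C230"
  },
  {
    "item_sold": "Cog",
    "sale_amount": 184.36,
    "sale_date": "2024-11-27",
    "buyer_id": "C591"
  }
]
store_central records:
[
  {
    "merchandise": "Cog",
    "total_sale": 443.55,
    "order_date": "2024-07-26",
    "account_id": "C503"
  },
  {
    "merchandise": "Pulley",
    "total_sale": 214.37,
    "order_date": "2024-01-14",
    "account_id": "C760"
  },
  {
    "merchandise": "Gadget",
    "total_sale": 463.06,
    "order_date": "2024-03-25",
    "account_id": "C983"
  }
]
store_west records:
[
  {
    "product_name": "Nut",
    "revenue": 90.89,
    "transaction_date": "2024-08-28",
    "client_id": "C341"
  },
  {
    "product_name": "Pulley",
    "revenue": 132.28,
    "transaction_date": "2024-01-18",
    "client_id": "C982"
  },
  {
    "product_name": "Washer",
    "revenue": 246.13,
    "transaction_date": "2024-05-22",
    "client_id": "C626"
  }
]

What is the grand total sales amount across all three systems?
2175.57

Schema reconciliation - all amount fields map to sale amount:

store_east (sale_amount): 585.29
store_central (total_sale): 1120.98
store_west (revenue): 469.3

Grand total: 2175.57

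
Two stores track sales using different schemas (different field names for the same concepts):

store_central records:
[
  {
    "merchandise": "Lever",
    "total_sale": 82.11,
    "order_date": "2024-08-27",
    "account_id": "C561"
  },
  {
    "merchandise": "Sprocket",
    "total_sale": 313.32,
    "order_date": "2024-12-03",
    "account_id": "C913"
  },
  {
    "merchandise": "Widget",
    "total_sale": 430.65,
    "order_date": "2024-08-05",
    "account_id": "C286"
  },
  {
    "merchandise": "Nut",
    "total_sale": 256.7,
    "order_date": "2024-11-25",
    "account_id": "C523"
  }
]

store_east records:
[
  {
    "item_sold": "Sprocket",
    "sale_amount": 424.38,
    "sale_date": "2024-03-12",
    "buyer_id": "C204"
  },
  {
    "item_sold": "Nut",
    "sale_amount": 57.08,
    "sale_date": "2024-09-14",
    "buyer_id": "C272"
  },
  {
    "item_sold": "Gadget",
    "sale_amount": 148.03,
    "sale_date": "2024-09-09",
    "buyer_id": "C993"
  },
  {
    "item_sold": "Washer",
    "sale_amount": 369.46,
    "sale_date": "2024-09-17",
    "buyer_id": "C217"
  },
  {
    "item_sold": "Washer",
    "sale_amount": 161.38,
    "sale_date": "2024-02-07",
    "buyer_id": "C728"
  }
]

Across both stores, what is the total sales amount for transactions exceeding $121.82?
2103.92

Schema mapping: "total_sale" (store_central) = "sale_amount" (store_east) = sale amount

Sum of sales > $121.82 in store_central: 1000.67
Sum of sales > $121.82 in store_east: 1103.25

Total: 1000.67 + 1103.25 = 2103.92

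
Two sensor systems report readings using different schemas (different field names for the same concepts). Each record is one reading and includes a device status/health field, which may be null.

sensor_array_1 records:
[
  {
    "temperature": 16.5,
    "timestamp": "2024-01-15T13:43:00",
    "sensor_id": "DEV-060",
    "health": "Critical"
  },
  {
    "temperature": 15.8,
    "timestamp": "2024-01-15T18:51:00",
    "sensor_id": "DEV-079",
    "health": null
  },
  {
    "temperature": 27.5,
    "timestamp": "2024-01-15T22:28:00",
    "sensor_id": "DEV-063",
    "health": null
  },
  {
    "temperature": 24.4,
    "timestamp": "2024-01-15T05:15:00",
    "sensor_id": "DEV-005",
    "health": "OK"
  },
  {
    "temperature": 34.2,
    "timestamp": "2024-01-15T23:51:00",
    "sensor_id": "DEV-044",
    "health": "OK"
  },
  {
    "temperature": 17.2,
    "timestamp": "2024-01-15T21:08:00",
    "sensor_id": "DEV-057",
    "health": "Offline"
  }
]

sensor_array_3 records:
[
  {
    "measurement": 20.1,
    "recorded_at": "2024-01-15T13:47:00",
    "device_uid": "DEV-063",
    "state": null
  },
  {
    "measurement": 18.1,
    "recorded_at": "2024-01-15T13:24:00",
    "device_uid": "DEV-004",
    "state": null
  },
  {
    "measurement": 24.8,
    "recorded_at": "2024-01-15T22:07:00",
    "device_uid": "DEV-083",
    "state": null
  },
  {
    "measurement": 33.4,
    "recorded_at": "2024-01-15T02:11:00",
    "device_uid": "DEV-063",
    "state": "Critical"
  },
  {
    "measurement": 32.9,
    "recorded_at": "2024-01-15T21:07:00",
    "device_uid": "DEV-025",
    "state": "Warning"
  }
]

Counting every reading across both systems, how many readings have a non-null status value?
6

Schema mapping: "health" (sensor_array_1) = "state" (sensor_array_3) = status

Non-null in sensor_array_1: 4
Non-null in sensor_array_3: 2

Total non-null: 4 + 2 = 6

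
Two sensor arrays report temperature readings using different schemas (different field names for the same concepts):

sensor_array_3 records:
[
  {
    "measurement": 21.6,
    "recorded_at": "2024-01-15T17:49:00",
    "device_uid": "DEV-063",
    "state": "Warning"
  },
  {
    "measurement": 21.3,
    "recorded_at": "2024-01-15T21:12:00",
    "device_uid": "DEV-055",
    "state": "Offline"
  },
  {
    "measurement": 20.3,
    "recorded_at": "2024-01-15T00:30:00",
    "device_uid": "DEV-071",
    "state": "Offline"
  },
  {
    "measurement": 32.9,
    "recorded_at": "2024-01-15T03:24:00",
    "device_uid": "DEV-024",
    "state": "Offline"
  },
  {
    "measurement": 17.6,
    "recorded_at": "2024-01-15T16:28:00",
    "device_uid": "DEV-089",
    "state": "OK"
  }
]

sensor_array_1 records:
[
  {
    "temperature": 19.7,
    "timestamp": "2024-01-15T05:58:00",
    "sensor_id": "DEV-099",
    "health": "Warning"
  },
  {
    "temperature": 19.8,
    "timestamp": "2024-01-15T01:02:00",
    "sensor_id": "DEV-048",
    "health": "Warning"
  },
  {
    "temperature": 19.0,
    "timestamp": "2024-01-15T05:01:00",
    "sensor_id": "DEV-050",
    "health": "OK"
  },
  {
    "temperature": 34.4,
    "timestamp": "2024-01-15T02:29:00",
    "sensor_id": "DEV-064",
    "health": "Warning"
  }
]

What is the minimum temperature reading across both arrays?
17.6

Schema mapping: "measurement" (sensor_array_3) = "temperature" (sensor_array_1) = temperature reading

Minimum in sensor_array_3: 17.6
Minimum in sensor_array_1: 19.0

Overall minimum: min(17.6, 19.0) = 17.6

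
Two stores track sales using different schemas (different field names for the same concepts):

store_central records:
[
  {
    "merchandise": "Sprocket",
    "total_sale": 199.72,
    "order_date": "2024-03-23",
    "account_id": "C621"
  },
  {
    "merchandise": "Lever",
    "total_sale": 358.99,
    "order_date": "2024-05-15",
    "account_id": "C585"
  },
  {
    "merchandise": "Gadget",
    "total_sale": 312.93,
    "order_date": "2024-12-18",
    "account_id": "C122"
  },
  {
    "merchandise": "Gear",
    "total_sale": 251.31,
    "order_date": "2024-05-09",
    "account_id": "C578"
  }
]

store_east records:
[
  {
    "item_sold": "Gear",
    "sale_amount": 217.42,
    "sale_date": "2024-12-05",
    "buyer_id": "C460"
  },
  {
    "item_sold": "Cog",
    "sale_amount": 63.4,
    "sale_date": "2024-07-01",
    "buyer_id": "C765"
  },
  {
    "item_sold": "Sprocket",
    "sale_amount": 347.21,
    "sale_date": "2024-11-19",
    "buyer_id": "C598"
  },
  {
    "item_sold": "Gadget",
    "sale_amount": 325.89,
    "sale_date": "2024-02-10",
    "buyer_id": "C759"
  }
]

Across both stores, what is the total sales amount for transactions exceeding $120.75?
2013.47

Schema mapping: "total_sale" (store_central) = "sale_amount" (store_east) = sale amount

Sum of sales > $120.75 in store_central: 1122.95
Sum of sales > $120.75 in store_east: 890.52

Total: 1122.95 + 890.52 = 2013.47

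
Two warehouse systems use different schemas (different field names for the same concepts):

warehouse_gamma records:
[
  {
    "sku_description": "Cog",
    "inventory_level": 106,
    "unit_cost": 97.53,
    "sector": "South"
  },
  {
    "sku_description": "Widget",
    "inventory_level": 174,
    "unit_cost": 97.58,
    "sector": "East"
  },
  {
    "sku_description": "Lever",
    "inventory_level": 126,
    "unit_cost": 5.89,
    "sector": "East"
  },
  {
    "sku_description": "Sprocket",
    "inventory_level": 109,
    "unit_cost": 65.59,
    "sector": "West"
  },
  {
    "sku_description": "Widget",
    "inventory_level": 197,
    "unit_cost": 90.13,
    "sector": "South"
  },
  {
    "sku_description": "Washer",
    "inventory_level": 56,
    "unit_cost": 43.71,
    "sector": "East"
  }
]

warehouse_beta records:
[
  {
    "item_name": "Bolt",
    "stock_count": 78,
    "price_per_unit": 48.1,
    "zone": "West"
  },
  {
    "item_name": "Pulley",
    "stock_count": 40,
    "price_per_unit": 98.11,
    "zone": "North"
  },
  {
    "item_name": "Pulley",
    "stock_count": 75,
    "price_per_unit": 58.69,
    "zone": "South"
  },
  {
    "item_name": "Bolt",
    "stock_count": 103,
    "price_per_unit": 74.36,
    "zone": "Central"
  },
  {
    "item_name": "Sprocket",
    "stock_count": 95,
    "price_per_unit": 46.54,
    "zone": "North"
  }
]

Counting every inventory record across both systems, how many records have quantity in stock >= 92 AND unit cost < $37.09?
1

Schema mappings:
- "inventory_level" (warehouse_gamma) = "stock_count" (warehouse_beta) = quantity
- "unit_cost" (warehouse_gamma) = "price_per_unit" (warehouse_beta) = unit cost

Records meeting both conditions in warehouse_gamma: 1
Records meeting both conditions in warehouse_beta: 0

Total: 1 + 0 = 1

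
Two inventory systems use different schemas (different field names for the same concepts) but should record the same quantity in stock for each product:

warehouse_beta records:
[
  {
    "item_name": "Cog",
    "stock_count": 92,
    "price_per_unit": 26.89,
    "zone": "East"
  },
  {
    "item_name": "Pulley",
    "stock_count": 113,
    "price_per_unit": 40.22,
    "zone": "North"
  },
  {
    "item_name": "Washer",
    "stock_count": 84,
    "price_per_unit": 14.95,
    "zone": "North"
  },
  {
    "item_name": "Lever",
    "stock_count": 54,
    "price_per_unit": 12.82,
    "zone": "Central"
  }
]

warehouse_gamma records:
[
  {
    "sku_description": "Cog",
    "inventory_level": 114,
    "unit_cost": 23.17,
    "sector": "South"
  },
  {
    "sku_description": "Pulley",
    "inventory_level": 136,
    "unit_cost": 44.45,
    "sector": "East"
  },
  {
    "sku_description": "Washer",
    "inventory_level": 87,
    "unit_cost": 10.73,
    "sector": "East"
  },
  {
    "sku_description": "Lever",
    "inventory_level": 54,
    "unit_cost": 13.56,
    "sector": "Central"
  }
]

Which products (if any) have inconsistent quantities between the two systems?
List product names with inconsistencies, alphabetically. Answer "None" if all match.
Cog, Pulley, Washer

Schema mappings:
- "item_name" (warehouse_beta) = "sku_description" (warehouse_gamma) = product name
- "stock_count" (warehouse_beta) = "inventory_level" (warehouse_gamma) = quantity

Comparison:
  Cog: 92 vs 114 - MISMATCH
  Pulley: 113 vs 136 - MISMATCH
  Washer: 84 vs 87 - MISMATCH
  Lever: 54 vs 54 - MATCH

Products with inconsistencies: Cog, Pulley, Washer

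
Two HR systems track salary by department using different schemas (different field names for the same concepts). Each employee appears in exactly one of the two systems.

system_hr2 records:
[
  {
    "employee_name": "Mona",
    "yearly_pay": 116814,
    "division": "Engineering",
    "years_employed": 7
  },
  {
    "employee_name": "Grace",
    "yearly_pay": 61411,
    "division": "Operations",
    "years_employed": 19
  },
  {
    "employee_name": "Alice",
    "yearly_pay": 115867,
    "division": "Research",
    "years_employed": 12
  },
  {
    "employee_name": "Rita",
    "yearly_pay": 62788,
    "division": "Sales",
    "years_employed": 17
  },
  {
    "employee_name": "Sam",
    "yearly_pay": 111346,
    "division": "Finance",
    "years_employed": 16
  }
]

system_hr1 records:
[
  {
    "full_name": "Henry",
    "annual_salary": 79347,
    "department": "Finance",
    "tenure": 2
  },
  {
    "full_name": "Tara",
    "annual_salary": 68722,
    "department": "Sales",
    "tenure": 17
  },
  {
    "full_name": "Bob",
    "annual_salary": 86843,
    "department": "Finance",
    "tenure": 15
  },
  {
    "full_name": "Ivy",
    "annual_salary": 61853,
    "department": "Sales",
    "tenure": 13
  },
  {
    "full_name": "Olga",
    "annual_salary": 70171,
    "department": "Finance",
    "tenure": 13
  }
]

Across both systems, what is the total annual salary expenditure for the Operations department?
61411

Schema mappings:
- "division" (system_hr2) = "department" (system_hr1) = department
- "yearly_pay" (system_hr2) = "annual_salary" (system_hr1) = salary

Operations salaries from system_hr2: 61411
Operations salaries from system_hr1: 0

Total: 61411 + 0 = 61411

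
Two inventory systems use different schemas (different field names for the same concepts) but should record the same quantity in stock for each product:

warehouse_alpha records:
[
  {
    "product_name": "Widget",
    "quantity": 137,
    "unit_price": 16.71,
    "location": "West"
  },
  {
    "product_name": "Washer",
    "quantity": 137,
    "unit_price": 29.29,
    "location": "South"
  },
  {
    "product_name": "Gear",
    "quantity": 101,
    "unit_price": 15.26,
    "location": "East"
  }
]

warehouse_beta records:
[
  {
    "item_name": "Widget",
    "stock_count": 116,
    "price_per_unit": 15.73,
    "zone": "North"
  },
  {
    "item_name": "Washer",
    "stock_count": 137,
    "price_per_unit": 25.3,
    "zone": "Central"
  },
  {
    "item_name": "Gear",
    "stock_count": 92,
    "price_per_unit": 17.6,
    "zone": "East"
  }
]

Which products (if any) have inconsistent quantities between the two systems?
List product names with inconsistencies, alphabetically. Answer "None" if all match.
Gear, Widget

Schema mappings:
- "product_name" (warehouse_alpha) = "item_name" (warehouse_beta) = product name
- "quantity" (warehouse_alpha) = "stock_count" (warehouse_beta) = quantity

Comparison:
  Widget: 137 vs 116 - MISMATCH
  Washer: 137 vs 137 - MATCH
  Gear: 101 vs 92 - MISMATCH

Products with inconsistencies: Gear, Widget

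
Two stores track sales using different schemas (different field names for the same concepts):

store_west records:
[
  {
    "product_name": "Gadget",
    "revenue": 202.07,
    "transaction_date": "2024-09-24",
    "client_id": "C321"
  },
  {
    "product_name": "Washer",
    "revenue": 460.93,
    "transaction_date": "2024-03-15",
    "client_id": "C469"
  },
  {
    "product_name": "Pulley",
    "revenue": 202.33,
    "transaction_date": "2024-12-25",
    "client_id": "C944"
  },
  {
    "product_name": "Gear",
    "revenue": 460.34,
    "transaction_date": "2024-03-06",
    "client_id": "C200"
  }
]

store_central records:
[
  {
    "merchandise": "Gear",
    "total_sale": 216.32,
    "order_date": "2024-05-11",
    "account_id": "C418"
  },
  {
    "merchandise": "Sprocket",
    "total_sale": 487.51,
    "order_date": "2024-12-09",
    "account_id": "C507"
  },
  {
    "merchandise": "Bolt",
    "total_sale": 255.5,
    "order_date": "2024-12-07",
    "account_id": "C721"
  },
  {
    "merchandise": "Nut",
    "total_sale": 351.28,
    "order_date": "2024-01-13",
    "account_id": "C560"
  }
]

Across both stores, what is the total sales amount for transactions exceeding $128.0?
2636.28

Schema mapping: "revenue" (store_west) = "total_sale" (store_central) = sale amount

Sum of sales > $128.0 in store_west: 1325.67
Sum of sales > $128.0 in store_central: 1310.61

Total: 1325.67 + 1310.61 = 2636.28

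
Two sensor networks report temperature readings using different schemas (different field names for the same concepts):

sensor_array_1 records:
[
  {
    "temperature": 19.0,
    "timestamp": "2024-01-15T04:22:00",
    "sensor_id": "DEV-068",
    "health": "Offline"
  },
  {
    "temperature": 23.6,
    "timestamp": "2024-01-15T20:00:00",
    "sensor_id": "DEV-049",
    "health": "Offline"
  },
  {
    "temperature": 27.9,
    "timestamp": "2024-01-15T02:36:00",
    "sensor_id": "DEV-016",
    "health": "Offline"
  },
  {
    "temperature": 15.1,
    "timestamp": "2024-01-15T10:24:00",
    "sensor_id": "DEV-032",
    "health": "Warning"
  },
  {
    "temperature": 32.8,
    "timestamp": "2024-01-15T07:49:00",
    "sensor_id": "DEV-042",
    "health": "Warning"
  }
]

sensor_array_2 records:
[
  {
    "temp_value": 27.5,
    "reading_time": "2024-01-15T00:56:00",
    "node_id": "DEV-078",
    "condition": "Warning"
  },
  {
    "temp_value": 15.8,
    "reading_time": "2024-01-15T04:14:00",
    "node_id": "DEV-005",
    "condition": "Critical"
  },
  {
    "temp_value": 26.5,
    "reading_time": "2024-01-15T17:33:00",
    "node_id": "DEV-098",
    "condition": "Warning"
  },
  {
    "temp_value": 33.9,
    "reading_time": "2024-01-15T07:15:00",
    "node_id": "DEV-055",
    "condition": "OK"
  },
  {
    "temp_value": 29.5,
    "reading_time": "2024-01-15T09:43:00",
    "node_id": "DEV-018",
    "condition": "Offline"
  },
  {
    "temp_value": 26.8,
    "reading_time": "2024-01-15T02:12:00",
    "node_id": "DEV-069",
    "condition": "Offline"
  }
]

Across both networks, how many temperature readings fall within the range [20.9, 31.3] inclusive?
6

Schema mapping: "temperature" (sensor_array_1) = "temp_value" (sensor_array_2) = temperature

Readings in [20.9, 31.3] from sensor_array_1: 2
Readings in [20.9, 31.3] from sensor_array_2: 4

Total count: 2 + 4 = 6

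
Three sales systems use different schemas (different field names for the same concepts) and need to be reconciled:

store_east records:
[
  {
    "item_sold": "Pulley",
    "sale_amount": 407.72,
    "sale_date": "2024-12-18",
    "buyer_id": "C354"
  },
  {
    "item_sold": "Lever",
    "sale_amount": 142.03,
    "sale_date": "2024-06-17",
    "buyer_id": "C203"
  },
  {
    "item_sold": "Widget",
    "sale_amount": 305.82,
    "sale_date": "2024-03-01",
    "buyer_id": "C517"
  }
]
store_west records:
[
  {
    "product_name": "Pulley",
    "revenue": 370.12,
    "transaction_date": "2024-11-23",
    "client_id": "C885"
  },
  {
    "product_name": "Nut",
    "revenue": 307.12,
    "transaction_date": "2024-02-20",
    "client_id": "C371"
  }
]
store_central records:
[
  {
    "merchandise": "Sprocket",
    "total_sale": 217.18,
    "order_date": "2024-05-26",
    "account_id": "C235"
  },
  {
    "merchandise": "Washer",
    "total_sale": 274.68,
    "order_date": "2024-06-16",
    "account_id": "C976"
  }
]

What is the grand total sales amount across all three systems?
2024.67

Schema reconciliation - all amount fields map to sale amount:

store_east (sale_amount): 855.57
store_west (revenue): 677.24
store_central (total_sale): 491.86

Grand total: 2024.67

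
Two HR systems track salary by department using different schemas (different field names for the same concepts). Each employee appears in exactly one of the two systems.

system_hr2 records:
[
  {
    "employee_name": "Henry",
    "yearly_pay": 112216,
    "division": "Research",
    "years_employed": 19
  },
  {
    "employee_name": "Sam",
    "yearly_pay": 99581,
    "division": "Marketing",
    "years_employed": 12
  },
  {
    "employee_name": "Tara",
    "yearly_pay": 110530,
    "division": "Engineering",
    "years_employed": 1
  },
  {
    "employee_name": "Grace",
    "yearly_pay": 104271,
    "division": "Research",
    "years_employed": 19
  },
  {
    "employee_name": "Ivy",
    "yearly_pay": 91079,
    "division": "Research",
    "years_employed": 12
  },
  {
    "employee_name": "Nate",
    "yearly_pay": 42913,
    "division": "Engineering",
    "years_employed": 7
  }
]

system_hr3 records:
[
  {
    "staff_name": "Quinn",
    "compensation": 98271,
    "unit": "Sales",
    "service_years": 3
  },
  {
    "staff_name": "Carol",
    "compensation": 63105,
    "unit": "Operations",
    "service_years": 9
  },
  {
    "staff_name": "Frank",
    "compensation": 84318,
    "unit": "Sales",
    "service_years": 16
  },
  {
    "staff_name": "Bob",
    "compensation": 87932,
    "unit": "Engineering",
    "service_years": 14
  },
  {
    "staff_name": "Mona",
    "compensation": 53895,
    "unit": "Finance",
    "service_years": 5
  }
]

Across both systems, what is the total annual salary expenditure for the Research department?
307566

Schema mappings:
- "division" (system_hr2) = "unit" (system_hr3) = department
- "yearly_pay" (system_hr2) = "compensation" (system_hr3) = salary

Research salaries from system_hr2: 307566
Research salaries from system_hr3: 0

Total: 307566 + 0 = 307566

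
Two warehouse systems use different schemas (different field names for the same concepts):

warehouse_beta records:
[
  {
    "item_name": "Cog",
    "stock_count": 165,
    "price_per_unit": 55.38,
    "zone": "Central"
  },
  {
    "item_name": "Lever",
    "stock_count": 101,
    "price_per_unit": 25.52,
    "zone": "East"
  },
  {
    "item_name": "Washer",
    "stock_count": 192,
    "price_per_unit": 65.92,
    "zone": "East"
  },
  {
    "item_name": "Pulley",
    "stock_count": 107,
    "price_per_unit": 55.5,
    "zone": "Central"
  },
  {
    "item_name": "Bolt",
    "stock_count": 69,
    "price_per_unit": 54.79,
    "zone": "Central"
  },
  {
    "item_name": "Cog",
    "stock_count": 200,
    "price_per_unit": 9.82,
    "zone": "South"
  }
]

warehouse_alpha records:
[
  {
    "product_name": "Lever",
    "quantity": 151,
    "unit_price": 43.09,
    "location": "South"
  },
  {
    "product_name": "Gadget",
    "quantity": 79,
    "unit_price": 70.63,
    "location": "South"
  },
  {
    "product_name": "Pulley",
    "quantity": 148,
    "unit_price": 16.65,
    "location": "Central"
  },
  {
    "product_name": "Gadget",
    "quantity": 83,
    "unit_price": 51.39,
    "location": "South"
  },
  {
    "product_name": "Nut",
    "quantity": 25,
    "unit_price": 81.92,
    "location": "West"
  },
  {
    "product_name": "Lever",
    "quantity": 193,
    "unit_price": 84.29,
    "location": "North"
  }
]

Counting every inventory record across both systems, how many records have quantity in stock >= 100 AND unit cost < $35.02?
3

Schema mappings:
- "stock_count" (warehouse_beta) = "quantity" (warehouse_alpha) = quantity
- "price_per_unit" (warehouse_beta) = "unit_price" (warehouse_alpha) = unit cost

Records meeting both conditions in warehouse_beta: 2
Records meeting both conditions in warehouse_alpha: 1

Total: 2 + 1 = 3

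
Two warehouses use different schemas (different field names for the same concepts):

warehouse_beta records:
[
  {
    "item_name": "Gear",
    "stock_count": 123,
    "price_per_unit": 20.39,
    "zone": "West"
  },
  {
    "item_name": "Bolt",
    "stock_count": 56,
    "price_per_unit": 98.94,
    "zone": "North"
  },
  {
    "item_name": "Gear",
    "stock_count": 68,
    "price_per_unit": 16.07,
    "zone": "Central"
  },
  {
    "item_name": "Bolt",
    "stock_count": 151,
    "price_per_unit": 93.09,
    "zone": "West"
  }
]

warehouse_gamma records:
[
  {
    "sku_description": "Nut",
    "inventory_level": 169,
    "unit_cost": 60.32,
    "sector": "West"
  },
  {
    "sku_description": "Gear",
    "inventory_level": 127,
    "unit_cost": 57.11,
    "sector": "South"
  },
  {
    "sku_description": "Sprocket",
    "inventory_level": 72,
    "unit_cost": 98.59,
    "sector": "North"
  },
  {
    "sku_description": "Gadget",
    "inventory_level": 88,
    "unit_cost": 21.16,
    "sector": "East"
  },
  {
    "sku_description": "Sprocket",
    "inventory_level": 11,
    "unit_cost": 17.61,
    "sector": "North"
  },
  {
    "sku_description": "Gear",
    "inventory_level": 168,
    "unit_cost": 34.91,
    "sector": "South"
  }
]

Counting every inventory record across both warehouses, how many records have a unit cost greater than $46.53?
5

Schema mapping: "price_per_unit" (warehouse_beta) = "unit_cost" (warehouse_gamma) = unit cost

Records > $46.53 in warehouse_beta: 2
Records > $46.53 in warehouse_gamma: 3

Total count: 2 + 3 = 5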